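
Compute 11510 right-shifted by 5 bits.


0b10110011110110 >> 5 = 0b101100111 = 359

359


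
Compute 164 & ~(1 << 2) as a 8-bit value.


164 & ~(1 << 2) = 160

160


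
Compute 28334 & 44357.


0b110111010101110 & 0b1010110101000101 = 0b10110000000100 = 11268

11268


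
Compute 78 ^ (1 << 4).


78 ^ (1 << 4) = 78 ^ 16 = 94

94


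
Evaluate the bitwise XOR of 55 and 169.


0b110111 ^ 0b10101001 = 0b10011110 = 158

158


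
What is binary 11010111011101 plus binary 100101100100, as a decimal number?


11010111011101 + 100101100100 = 11111101000001 = 16193

16193


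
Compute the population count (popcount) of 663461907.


0b100111100010111010000000010011 has 13 set bits

13


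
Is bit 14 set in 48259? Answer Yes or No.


0b1011110010000011, bit 14 = 0. No

No


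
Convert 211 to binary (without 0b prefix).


211 = 11010011 in binary

11010011


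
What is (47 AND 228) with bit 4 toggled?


Step 1: 47 & 228 = 36
Step 2: 36 ^ (1 << 4) = 36 ^ 16 = 52

52


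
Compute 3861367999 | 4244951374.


0b11100110001001111100110010111111 | 0b11111101000001001101000101001110 = 0b11111111001001111101110111111111 = 4280802815

4280802815


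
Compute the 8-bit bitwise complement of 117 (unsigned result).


~0b1110101 = 0b10001010 = 138 (8-bit unsigned)

138


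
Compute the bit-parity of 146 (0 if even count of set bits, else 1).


0b10010010 has 3 ones => parity 1

1


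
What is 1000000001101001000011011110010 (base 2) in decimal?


1000000001101001000011011110010 in decimal = 1077184242

1077184242


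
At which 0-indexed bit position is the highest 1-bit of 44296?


0b1010110100001000. Highest set bit at position 15

15


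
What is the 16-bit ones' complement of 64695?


64695 ^ 65535 = 840

840


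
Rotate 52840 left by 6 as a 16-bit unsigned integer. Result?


Rotate 0b1100111001101000 left by 6 (16-bit) = 0b1001101000110011 = 39475

39475


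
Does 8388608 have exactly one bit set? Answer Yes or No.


0b100000000000000000000000. Only one bit set => Yes

Yes


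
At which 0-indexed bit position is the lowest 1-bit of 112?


0b1110000. Lowest set bit at position 4

4


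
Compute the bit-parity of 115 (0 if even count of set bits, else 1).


0b1110011 has 5 ones => parity 1

1


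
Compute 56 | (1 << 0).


56 | (1 << 0) = 56 | 1 = 57

57


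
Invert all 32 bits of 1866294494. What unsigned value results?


1866294494 ^ 4294967295 = 2428672801

2428672801


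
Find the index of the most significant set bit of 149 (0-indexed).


0b10010101. Highest set bit at position 7

7


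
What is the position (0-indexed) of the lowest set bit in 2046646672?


0b1111001111111010101100110010000. Lowest set bit at position 4

4


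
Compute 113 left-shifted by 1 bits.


0b1110001 << 1 = 0b11100010 = 226

226


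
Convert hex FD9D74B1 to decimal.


FD9D74B1 hex = 4254954673 decimal

4254954673


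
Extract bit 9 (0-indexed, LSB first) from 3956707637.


0b11101011110101101001000100110101, position 9 = 0

0


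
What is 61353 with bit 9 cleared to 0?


61353 & ~(1 << 9) = 60841

60841


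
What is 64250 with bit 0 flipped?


64250 ^ (1 << 0) = 64250 ^ 1 = 64251

64251


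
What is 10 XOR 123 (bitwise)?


0b1010 ^ 0b1111011 = 0b1110001 = 113

113


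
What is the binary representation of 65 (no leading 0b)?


65 = 1000001 in binary

1000001


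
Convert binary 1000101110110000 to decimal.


1000101110110000 in decimal = 35760

35760


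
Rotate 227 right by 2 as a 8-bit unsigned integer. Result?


Rotate 0b11100011 right by 2 (8-bit) = 0b11111000 = 248

248


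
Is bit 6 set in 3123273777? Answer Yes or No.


0b10111010001010010110000000110001, bit 6 = 0. No

No


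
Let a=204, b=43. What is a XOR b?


204 ^ 43 = 231

231


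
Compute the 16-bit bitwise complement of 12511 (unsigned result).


~0b11000011011111 = 0b1100111100100000 = 53024 (16-bit unsigned)

53024


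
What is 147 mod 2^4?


147 & 15 = 3

3


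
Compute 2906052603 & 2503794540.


0b10101101001101101101011111111011 & 0b10010101001111001101111101101100 = 0b10000101001101001101011101101000 = 2234832744

2234832744


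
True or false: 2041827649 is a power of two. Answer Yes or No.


0b1111001101100111101000101000001. Multiple bits set => No

No


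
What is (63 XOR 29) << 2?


Step 1: 63 ^ 29 = 34
Step 2: 34 << 2 = 136

136


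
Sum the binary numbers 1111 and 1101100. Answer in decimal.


1111 + 1101100 = 1111011 = 123

123


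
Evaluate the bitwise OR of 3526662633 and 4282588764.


0b11010010001101001001100111101001 | 0b11111111010000110001111001011100 = 0b11111111011101111001111111111101 = 4286029821

4286029821


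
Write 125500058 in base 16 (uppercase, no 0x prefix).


125500058 = 77AFA9A hex

77AFA9A


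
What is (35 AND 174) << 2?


Step 1: 35 & 174 = 34
Step 2: 34 << 2 = 136

136


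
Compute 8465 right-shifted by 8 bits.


0b10000100010001 >> 8 = 0b100001 = 33

33


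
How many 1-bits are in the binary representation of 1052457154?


0b111110101110110011100011000010 has 17 set bits

17


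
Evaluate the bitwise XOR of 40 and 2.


0b101000 ^ 0b10 = 0b101010 = 42

42


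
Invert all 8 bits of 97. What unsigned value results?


97 ^ 255 = 158

158


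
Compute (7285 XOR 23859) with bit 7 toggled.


Step 1: 7285 ^ 23859 = 16710
Step 2: 16710 ^ (1 << 7) = 16710 ^ 128 = 16838

16838


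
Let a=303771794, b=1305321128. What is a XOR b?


303771794 ^ 1305321128 = 1607904826

1607904826


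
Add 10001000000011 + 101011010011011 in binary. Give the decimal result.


10001000000011 + 101011010011011 = 111100010011110 = 30878

30878


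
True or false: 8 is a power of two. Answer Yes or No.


0b1000. Only one bit set => Yes

Yes


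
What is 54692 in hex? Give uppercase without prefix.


54692 = D5A4 hex

D5A4


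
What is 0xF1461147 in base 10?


F1461147 hex = 4047900999 decimal

4047900999


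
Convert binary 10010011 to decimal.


10010011 in decimal = 147

147


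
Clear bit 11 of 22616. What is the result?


22616 & ~(1 << 11) = 20568

20568


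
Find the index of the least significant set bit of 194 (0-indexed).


0b11000010. Lowest set bit at position 1

1


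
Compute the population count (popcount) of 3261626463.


0b11000010011010000111100001011111 has 16 set bits

16


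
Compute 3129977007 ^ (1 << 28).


3129977007 ^ (1 << 28) = 3129977007 ^ 268435456 = 2861541551

2861541551


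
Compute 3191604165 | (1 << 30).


3191604165 | (1 << 30) = 3191604165 | 1073741824 = 4265345989

4265345989


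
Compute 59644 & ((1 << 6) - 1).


59644 & 63 = 60

60


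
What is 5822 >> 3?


0b1011010111110 >> 3 = 0b1011010111 = 727

727


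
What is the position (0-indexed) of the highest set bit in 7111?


0b1101111000111. Highest set bit at position 12

12


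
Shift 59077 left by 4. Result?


0b1110011011000101 << 4 = 0b11100110110001010000 = 945232

945232


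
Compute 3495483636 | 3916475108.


0b11010000010110001101100011110100 | 0b11101001011100001010101011100100 = 0b11111001011110001111101011110100 = 4185455348

4185455348


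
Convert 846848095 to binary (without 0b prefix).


846848095 = 110010011110011110000001011111 in binary

110010011110011110000001011111


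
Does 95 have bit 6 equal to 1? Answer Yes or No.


0b1011111, bit 6 = 1. Yes

Yes


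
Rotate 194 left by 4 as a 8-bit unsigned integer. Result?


Rotate 0b11000010 left by 4 (8-bit) = 0b101100 = 44

44


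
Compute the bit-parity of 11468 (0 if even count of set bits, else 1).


0b10110011001100 has 7 ones => parity 1

1


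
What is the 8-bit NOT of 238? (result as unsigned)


~0b11101110 = 0b10001 = 17 (8-bit unsigned)

17


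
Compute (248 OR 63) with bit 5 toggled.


Step 1: 248 | 63 = 255
Step 2: 255 ^ (1 << 5) = 255 ^ 32 = 223

223


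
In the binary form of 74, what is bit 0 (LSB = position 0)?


0b1001010, position 0 = 0

0


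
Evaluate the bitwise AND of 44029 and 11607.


0b1010101111111101 & 0b10110101010111 = 0b10100101010101 = 10581

10581


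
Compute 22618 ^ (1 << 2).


22618 ^ (1 << 2) = 22618 ^ 4 = 22622

22622


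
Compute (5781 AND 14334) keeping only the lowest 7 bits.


Step 1: 5781 & 14334 = 5780
Step 2: 5780 & 127 = 20

20


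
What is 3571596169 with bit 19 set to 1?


3571596169 | (1 << 19) = 3571596169 | 524288 = 3572120457

3572120457


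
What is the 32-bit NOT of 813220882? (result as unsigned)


~0b110000011110001100010000010010 = 0b11001111100001110011101111101101 = 3481746413 (32-bit unsigned)

3481746413


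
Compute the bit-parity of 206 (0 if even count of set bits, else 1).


0b11001110 has 5 ones => parity 1

1


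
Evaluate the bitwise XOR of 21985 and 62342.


0b101010111100001 ^ 0b1111001110000110 = 0b1010011001100111 = 42599

42599


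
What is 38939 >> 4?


0b1001100000011011 >> 4 = 0b100110000001 = 2433

2433


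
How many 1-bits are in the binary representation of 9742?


0b10011000001110 has 6 set bits

6


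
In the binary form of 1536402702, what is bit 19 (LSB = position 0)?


0b1011011100100111010010100001110, position 19 = 0

0


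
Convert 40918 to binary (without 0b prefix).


40918 = 1001111111010110 in binary

1001111111010110


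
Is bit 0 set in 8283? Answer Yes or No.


0b10000001011011, bit 0 = 1. Yes

Yes


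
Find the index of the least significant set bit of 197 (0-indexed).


0b11000101. Lowest set bit at position 0

0


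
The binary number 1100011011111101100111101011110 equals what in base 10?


1100011011111101100111101011110 in decimal = 1669255006

1669255006


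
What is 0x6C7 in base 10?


6C7 hex = 1735 decimal

1735


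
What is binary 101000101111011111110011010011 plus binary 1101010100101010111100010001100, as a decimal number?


101000101111011111110011010011 + 1101010100101010111100010001100 = 10010011010100110111010101011111 = 2471720287

2471720287


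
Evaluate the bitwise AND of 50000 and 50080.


0b1100001101010000 & 0b1100001110100000 = 0b1100001100000000 = 49920

49920


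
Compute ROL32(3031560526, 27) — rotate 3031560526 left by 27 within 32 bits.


Rotate 0b10110100101100011111000101001110 left by 27 (32-bit) = 0b1110101101001011000111110001010 = 1973784458

1973784458


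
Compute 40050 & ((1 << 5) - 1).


40050 & 31 = 18

18


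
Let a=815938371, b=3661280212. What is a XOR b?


815938371 ^ 3661280212 = 3935864983

3935864983


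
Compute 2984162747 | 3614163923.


0b10110001110111101011010110111011 | 0b11010111011010111100001111010011 = 0b11110111111111111111011111111011 = 4160747515

4160747515


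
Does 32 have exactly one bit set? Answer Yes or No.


0b100000. Only one bit set => Yes

Yes


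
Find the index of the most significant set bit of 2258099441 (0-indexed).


0b10000110100101111101110011110001. Highest set bit at position 31

31


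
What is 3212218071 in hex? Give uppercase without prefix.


3212218071 = BF768ED7 hex

BF768ED7


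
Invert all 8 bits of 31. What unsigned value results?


31 ^ 255 = 224

224


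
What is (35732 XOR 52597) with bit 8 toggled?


Step 1: 35732 ^ 52597 = 18145
Step 2: 18145 ^ (1 << 8) = 18145 ^ 256 = 18401

18401


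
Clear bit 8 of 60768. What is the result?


60768 & ~(1 << 8) = 60512

60512


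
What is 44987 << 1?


0b1010111110111011 << 1 = 0b10101111101110110 = 89974

89974


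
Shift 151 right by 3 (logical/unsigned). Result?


0b10010111 >> 3 = 0b10010 = 18

18


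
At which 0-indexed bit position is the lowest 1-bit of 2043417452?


0b1111001110011000001001101101100. Lowest set bit at position 2

2


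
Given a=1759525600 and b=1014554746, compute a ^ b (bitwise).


1759525600 ^ 1014554746 = 1419303578

1419303578


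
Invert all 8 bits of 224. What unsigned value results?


224 ^ 255 = 31

31


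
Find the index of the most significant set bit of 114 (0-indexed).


0b1110010. Highest set bit at position 6

6


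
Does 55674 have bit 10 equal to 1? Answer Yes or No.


0b1101100101111010, bit 10 = 0. No

No


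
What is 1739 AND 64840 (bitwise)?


0b11011001011 & 0b1111110101001000 = 0b10001001000 = 1096

1096


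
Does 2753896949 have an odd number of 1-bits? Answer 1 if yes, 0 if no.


0b10100100001001010010000111110101 has 14 ones => parity 0

0


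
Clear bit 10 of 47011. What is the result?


47011 & ~(1 << 10) = 45987

45987


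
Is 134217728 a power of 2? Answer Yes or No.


0b1000000000000000000000000000. Only one bit set => Yes

Yes


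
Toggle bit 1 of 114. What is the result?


114 ^ (1 << 1) = 114 ^ 2 = 112

112


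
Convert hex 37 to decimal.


37 hex = 55 decimal

55


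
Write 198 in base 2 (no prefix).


198 = 11000110 in binary

11000110


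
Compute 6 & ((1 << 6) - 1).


6 & 63 = 6

6


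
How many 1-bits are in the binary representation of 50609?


0b1100010110110001 has 8 set bits

8


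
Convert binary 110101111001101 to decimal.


110101111001101 in decimal = 27597

27597


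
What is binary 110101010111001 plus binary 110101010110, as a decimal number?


110101010111001 + 110101010110 = 111100000001111 = 30735

30735


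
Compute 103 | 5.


0b1100111 | 0b101 = 0b1100111 = 103

103


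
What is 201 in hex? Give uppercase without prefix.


201 = C9 hex

C9


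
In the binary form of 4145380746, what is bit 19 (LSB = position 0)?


0b11110111000101010111110110001010, position 19 = 0

0


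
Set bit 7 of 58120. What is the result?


58120 | (1 << 7) = 58120 | 128 = 58248

58248


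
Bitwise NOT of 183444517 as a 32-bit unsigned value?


~0b1010111011110010010000100101 = 0b11110101000100001101101111011010 = 4111522778 (32-bit unsigned)

4111522778


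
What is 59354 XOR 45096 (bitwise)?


0b1110011111011010 ^ 0b1011000000101000 = 0b101011111110010 = 22514

22514


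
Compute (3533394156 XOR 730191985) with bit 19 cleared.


Step 1: 3533394156 ^ 730191985 = 4179527837
Step 2: 4179527837 & ~(1 << 19) = 4179003549

4179003549


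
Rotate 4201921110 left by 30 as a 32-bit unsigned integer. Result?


Rotate 0b11111010011101000011101001010110 left by 30 (32-bit) = 0b10111110100111010000111010010101 = 3197963925

3197963925


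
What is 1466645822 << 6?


0b1010111011010110011110100111110 << 6 = 0b1010111011010110011110100111110000000 = 93865332608

93865332608


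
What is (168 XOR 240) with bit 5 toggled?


Step 1: 168 ^ 240 = 88
Step 2: 88 ^ (1 << 5) = 88 ^ 32 = 120

120


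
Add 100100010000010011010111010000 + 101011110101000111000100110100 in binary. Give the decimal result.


100100010000010011010111010000 + 101011110101000111000100110100 = 1010000000101011010011100000100 = 1343596292

1343596292


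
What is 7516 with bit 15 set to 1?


7516 | (1 << 15) = 7516 | 32768 = 40284

40284


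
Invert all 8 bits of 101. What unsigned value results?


101 ^ 255 = 154

154


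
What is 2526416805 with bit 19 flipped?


2526416805 ^ (1 << 19) = 2526416805 ^ 524288 = 2526941093

2526941093


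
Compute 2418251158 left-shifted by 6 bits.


0b10010000001000111001010110010110 << 6 = 0b10010000001000111001010110010110000000 = 154768074112

154768074112


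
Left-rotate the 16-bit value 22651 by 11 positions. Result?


Rotate 0b101100001111011 left by 11 (16-bit) = 0b1101101011000011 = 56003

56003


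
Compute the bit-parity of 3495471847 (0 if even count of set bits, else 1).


0b11010000010110001010101011100111 has 16 ones => parity 0

0


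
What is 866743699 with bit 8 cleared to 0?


866743699 & ~(1 << 8) = 866743443

866743443


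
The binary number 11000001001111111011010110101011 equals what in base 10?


11000001001111111011010110101011 in decimal = 3242177963

3242177963


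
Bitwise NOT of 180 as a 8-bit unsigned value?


~0b10110100 = 0b1001011 = 75 (8-bit unsigned)

75


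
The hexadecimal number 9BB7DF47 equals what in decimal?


9BB7DF47 hex = 2612518727 decimal

2612518727


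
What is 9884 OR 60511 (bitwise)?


0b10011010011100 | 0b1110110001011111 = 0b1110111011011111 = 61151

61151


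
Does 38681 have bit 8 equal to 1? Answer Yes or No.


0b1001011100011001, bit 8 = 1. Yes

Yes


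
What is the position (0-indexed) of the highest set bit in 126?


0b1111110. Highest set bit at position 6

6


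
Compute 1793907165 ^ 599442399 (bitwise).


0b1101010111011001101100111011101 ^ 0b100011101110101100001111011111 = 0b1001001010101100001101000000010 = 1230379522

1230379522


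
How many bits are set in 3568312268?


0b11010100101100000001111111001100 has 16 set bits

16


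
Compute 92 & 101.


0b1011100 & 0b1100101 = 0b1000100 = 68

68


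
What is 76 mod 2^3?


76 & 7 = 4

4


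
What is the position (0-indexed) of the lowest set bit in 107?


0b1101011. Lowest set bit at position 0

0


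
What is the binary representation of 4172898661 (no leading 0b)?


4172898661 = 11111000101110010110000101100101 in binary

11111000101110010110000101100101


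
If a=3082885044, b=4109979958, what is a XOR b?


3082885044 ^ 4109979958 = 1127761538

1127761538


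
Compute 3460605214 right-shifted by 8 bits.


0b11001110010001001010010100011110 >> 8 = 0b110011100100010010100101 = 13517989

13517989


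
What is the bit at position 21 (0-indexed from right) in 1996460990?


0b1110110111111111001001110111110, position 21 = 1

1


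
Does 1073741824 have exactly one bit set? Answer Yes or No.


0b1000000000000000000000000000000. Only one bit set => Yes

Yes


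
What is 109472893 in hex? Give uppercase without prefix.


109472893 = 6866C7D hex

6866C7D


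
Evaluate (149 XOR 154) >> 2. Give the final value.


Step 1: 149 ^ 154 = 15
Step 2: 15 >> 2 = 3

3


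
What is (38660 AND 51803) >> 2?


Step 1: 38660 & 51803 = 33280
Step 2: 33280 >> 2 = 8320

8320


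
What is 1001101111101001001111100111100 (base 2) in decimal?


1001101111101001001111100111100 in decimal = 1307877180

1307877180


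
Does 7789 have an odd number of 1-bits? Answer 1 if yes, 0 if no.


0b1111001101101 has 9 ones => parity 1

1


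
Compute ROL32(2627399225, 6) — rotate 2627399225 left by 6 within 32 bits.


Rotate 0b10011100100110101110111000111001 left by 6 (32-bit) = 0b100110101110111000111001100111 = 649825895

649825895


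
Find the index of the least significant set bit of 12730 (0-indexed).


0b11000110111010. Lowest set bit at position 1

1


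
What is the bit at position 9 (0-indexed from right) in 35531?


0b1000101011001011, position 9 = 1

1


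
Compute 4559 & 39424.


0b1000111001111 & 0b1001101000000000 = 0b1000000000000 = 4096

4096


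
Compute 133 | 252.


0b10000101 | 0b11111100 = 0b11111101 = 253

253


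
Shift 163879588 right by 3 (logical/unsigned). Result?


0b1001110001001001101010100100 >> 3 = 0b1001110001001001101010100 = 20484948

20484948


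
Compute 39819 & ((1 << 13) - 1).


39819 & 8191 = 7051

7051


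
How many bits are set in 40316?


0b1001110101111100 has 10 set bits

10


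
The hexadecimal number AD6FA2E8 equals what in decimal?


AD6FA2E8 hex = 2909774568 decimal

2909774568


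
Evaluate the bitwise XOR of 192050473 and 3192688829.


0b1011011100100111010100101001 ^ 0b10111110010011001001000010111101 = 0b10110101001111101110010110010100 = 3040798100

3040798100


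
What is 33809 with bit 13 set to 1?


33809 | (1 << 13) = 33809 | 8192 = 42001

42001


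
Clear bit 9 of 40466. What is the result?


40466 & ~(1 << 9) = 39954

39954


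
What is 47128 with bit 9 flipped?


47128 ^ (1 << 9) = 47128 ^ 512 = 47640

47640


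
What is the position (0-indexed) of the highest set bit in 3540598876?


0b11010011000010010100000001011100. Highest set bit at position 31

31


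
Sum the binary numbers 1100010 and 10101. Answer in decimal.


1100010 + 10101 = 1110111 = 119

119


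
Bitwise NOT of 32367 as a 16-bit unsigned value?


~0b111111001101111 = 0b1000000110010000 = 33168 (16-bit unsigned)

33168


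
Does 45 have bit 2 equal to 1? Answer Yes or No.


0b101101, bit 2 = 1. Yes

Yes


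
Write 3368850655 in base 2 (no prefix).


3368850655 = 11001000110011001001010011011111 in binary

11001000110011001001010011011111


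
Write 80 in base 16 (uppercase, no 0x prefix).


80 = 50 hex

50


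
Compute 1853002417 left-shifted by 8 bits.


0b1101110011100101001001010110001 << 8 = 0b110111001110010100100101011000100000000 = 474368618752

474368618752


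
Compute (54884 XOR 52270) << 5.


Step 1: 54884 ^ 52270 = 6730
Step 2: 6730 << 5 = 215360

215360


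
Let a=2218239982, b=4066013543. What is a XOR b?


2218239982 ^ 4066013543 = 1986909833

1986909833


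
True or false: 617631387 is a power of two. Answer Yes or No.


0b100100110100000100111010011011. Multiple bits set => No

No


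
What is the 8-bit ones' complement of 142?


142 ^ 255 = 113

113


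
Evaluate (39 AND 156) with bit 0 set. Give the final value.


Step 1: 39 & 156 = 4
Step 2: 4 | (1 << 0) = 4 | 1 = 5

5


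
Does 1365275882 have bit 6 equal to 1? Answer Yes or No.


0b1010001011000000111010011101010, bit 6 = 1. Yes

Yes


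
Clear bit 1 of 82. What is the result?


82 & ~(1 << 1) = 80

80


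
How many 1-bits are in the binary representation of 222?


0b11011110 has 6 set bits

6


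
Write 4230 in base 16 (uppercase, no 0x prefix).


4230 = 1086 hex

1086


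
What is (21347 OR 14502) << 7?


Step 1: 21347 | 14502 = 31719
Step 2: 31719 << 7 = 4060032

4060032


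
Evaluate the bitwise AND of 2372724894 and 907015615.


0b10001101011011001110100010011110 & 0b110110000011111111010110111111 = 0b100000011001110000010011110 = 67952798

67952798


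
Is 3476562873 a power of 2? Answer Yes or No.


0b11001111001110000010001110111001. Multiple bits set => No

No


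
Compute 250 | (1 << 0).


250 | (1 << 0) = 250 | 1 = 251

251


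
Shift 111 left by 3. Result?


0b1101111 << 3 = 0b1101111000 = 888

888


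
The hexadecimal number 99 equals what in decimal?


99 hex = 153 decimal

153


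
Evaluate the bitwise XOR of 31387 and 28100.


0b111101010011011 ^ 0b110110111000100 = 0b1011101011111 = 5983

5983


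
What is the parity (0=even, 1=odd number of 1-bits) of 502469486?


0b11101111100110001001101101110 has 18 ones => parity 0

0


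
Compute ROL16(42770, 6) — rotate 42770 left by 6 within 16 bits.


Rotate 0b1010011100010010 left by 6 (16-bit) = 0b1100010010101001 = 50345

50345


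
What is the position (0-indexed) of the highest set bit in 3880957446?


0b11100111010100101011011000000110. Highest set bit at position 31

31


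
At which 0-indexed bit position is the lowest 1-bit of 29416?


0b111001011101000. Lowest set bit at position 3

3


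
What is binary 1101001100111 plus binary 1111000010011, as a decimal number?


1101001100111 + 1111000010011 = 11100001111010 = 14458

14458


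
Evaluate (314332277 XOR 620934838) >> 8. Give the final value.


Step 1: 314332277 ^ 620934838 = 935256771
Step 2: 935256771 >> 8 = 3653346

3653346


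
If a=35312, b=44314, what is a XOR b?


35312 ^ 44314 = 9450

9450


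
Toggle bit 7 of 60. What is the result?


60 ^ (1 << 7) = 60 ^ 128 = 188

188


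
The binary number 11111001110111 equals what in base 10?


11111001110111 in decimal = 15991

15991


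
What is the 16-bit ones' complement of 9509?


9509 ^ 65535 = 56026

56026


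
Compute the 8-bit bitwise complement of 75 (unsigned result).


~0b1001011 = 0b10110100 = 180 (8-bit unsigned)

180


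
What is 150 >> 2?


0b10010110 >> 2 = 0b100101 = 37

37


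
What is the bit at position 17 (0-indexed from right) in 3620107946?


0b11010111110001100111011010101010, position 17 = 1

1


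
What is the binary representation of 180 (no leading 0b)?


180 = 10110100 in binary

10110100


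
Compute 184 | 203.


0b10111000 | 0b11001011 = 0b11111011 = 251

251


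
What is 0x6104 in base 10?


6104 hex = 24836 decimal

24836


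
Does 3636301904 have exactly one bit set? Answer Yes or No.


0b11011000101111011001000001010000. Multiple bits set => No

No


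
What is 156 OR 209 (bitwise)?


0b10011100 | 0b11010001 = 0b11011101 = 221

221


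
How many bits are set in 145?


0b10010001 has 3 set bits

3


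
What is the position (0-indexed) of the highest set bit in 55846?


0b1101101000100110. Highest set bit at position 15

15


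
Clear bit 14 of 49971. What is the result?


49971 & ~(1 << 14) = 33587

33587


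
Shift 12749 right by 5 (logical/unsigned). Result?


0b11000111001101 >> 5 = 0b110001110 = 398

398


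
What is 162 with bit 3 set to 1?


162 | (1 << 3) = 162 | 8 = 170

170


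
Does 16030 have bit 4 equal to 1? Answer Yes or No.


0b11111010011110, bit 4 = 1. Yes

Yes


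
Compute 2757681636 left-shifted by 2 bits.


0b10100100010111101110000111100100 << 2 = 0b1010010001011110111000011110010000 = 11030726544

11030726544


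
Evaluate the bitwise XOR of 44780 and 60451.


0b1010111011101100 ^ 0b1110110000100011 = 0b100001011001111 = 17103

17103


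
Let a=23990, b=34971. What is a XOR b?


23990 ^ 34971 = 54573

54573


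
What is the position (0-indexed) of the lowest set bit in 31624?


0b111101110001000. Lowest set bit at position 3

3


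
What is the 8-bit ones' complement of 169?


169 ^ 255 = 86

86


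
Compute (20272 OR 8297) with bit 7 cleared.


Step 1: 20272 | 8297 = 28537
Step 2: 28537 & ~(1 << 7) = 28537

28537


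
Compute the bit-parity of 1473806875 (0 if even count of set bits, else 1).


0b1010111110110001000001000011011 has 15 ones => parity 1

1


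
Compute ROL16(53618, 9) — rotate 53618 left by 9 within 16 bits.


Rotate 0b1101000101110010 left by 9 (16-bit) = 0b1110010110100010 = 58786

58786


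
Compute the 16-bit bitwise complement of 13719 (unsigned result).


~0b11010110010111 = 0b1100101001101000 = 51816 (16-bit unsigned)

51816


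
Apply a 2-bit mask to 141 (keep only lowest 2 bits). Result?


141 & 3 = 1

1


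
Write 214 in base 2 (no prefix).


214 = 11010110 in binary

11010110


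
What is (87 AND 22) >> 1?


Step 1: 87 & 22 = 22
Step 2: 22 >> 1 = 11

11


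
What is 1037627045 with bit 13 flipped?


1037627045 ^ (1 << 13) = 1037627045 ^ 8192 = 1037618853

1037618853


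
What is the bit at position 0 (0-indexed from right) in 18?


0b10010, position 0 = 0

0


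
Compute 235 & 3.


0b11101011 & 0b11 = 0b11 = 3

3


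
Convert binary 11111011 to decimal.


11111011 in decimal = 251

251


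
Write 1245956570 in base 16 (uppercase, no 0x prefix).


1245956570 = 4A43C9DA hex

4A43C9DA


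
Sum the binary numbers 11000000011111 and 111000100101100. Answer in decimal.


11000000011111 + 111000100101100 = 1010000101001011 = 41291

41291


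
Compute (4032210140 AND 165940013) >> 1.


Step 1: 4032210140 & 165940013 = 4456460
Step 2: 4456460 >> 1 = 2228230

2228230


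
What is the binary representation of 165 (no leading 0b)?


165 = 10100101 in binary

10100101


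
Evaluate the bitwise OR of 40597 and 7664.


0b1001111010010101 | 0b1110111110000 = 0b1001111111110101 = 40949

40949


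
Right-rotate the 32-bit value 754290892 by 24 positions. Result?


Rotate 0b101100111101011001000011001100 right by 24 (32-bit) = 0b11110101100100001100110000101100 = 4119907372

4119907372


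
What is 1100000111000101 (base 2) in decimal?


1100000111000101 in decimal = 49605

49605


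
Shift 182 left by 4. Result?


0b10110110 << 4 = 0b101101100000 = 2912

2912


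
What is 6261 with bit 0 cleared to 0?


6261 & ~(1 << 0) = 6260

6260


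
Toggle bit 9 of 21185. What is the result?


21185 ^ (1 << 9) = 21185 ^ 512 = 20673

20673


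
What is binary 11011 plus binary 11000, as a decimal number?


11011 + 11000 = 110011 = 51

51


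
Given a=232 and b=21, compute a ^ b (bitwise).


232 ^ 21 = 253

253


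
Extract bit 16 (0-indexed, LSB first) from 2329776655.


0b10001010110111011001001000001111, position 16 = 1

1


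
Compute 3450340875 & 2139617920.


0b11001101101010000000011000001011 & 0b1111111100001111111101010000000 = 0b1001101100000000000001000000000 = 1300234752

1300234752


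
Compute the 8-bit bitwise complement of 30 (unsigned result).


~0b11110 = 0b11100001 = 225 (8-bit unsigned)

225


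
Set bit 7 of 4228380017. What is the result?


4228380017 | (1 << 7) = 4228380017 | 128 = 4228380145

4228380145


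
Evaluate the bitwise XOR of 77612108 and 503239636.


0b100101000000100010001001100 ^ 0b11101111111101101001111010100 = 0b11001010111101001011110011000 = 425629592

425629592


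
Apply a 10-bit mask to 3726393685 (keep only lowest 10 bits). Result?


3726393685 & 1023 = 341

341


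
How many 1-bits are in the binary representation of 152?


0b10011000 has 3 set bits

3


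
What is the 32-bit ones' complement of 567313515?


567313515 ^ 4294967295 = 3727653780

3727653780


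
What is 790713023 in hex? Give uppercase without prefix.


790713023 = 2F2152BF hex

2F2152BF


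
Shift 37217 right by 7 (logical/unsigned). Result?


0b1001000101100001 >> 7 = 0b100100010 = 290

290


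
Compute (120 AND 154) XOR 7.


Step 1: 120 & 154 = 24
Step 2: 24 ^ 7 = 31

31


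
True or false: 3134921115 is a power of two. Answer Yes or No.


0b10111010110110110001100110011011. Multiple bits set => No

No


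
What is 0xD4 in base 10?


D4 hex = 212 decimal

212


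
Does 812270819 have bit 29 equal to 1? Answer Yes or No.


0b110000011010100100010011100011, bit 29 = 1. Yes

Yes


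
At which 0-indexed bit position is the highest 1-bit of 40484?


0b1001111000100100. Highest set bit at position 15

15


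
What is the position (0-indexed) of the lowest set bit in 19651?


0b100110011000011. Lowest set bit at position 0

0


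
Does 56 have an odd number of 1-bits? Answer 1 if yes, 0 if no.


0b111000 has 3 ones => parity 1

1


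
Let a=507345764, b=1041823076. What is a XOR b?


507345764 ^ 1041823076 = 539332096

539332096


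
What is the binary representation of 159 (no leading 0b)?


159 = 10011111 in binary

10011111


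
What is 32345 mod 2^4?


32345 & 15 = 9

9


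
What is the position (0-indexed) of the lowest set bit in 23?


0b10111. Lowest set bit at position 0

0


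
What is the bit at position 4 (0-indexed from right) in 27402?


0b110101100001010, position 4 = 0

0


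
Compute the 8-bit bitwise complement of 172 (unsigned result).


~0b10101100 = 0b1010011 = 83 (8-bit unsigned)

83


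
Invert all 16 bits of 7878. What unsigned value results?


7878 ^ 65535 = 57657

57657


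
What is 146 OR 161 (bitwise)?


0b10010010 | 0b10100001 = 0b10110011 = 179

179


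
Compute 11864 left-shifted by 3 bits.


0b10111001011000 << 3 = 0b10111001011000000 = 94912

94912


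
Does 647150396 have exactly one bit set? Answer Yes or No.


0b100110100100101011101100111100. Multiple bits set => No

No


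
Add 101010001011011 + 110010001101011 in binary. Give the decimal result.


101010001011011 + 110010001101011 = 1011100011000110 = 47302

47302


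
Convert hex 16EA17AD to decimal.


16EA17AD hex = 384440237 decimal

384440237


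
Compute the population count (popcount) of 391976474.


0b10111010111010001011000011010 has 15 set bits

15


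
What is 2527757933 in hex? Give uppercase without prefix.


2527757933 = 96AA866D hex

96AA866D


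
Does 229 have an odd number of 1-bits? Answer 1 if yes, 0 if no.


0b11100101 has 5 ones => parity 1

1


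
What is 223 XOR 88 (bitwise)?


0b11011111 ^ 0b1011000 = 0b10000111 = 135

135


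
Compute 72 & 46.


0b1001000 & 0b101110 = 0b1000 = 8

8


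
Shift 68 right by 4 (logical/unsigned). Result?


0b1000100 >> 4 = 0b100 = 4

4


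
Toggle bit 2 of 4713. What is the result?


4713 ^ (1 << 2) = 4713 ^ 4 = 4717

4717


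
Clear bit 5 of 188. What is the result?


188 & ~(1 << 5) = 156

156


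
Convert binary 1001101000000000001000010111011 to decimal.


1001101000000000001000010111011 in decimal = 1291849915

1291849915


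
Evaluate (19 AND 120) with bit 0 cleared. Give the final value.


Step 1: 19 & 120 = 16
Step 2: 16 & ~(1 << 0) = 16

16


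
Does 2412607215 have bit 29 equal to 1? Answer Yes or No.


0b10001111110011010111011011101111, bit 29 = 0. No

No


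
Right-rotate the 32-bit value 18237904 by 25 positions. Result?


Rotate 0b1000101100100100111010000 right by 25 (32-bit) = 0b10001011001001001110100000000000 = 2334451712

2334451712


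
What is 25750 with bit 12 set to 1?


25750 | (1 << 12) = 25750 | 4096 = 29846

29846


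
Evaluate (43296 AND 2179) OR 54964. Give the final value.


Step 1: 43296 & 2179 = 2048
Step 2: 2048 | 54964 = 57012

57012


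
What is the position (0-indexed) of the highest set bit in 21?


0b10101. Highest set bit at position 4

4


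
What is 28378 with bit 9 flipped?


28378 ^ (1 << 9) = 28378 ^ 512 = 27866

27866


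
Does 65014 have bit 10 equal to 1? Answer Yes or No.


0b1111110111110110, bit 10 = 1. Yes

Yes


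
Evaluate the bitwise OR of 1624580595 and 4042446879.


0b1100000110101010010000111110011 | 0b11110000111100101101100000011111 = 0b11110000111101111111100111111111 = 4042783231

4042783231


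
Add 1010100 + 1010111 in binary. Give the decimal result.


1010100 + 1010111 = 10101011 = 171

171


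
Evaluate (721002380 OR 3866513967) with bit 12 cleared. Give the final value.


Step 1: 721002380 | 3866513967 = 4009746351
Step 2: 4009746351 & ~(1 << 12) = 4009742255

4009742255


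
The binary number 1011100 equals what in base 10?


1011100 in decimal = 92

92


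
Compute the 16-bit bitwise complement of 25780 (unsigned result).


~0b110010010110100 = 0b1001101101001011 = 39755 (16-bit unsigned)

39755


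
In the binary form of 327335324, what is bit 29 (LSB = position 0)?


0b10011100000101011110110011100, position 29 = 0

0


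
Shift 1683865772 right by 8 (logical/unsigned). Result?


0b1100100010111011100000010101100 >> 8 = 0b11001000101110111000000 = 6577600

6577600


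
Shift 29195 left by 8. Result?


0b111001000001011 << 8 = 0b11100100000101100000000 = 7473920

7473920


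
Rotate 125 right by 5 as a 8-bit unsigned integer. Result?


Rotate 0b1111101 right by 5 (8-bit) = 0b11101011 = 235

235


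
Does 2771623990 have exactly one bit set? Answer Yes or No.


0b10100101001100111010000000110110. Multiple bits set => No

No


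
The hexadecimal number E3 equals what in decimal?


E3 hex = 227 decimal

227


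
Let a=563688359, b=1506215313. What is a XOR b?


563688359 ^ 1506215313 = 2019440182

2019440182


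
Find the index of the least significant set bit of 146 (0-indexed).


0b10010010. Lowest set bit at position 1

1


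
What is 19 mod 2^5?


19 & 31 = 19

19


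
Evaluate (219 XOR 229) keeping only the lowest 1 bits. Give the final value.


Step 1: 219 ^ 229 = 62
Step 2: 62 & 1 = 0

0


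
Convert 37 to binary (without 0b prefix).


37 = 100101 in binary

100101


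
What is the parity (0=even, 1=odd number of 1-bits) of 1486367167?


0b1011000100110000010100110111111 has 16 ones => parity 0

0


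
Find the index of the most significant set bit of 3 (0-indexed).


0b11. Highest set bit at position 1

1


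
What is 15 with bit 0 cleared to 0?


15 & ~(1 << 0) = 14

14


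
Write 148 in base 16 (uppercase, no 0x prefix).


148 = 94 hex

94


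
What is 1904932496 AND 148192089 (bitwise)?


0b1110001100010101111011010010000 & 0b1000110101010011101101011001 = 0b100000000011001000010000 = 8401424

8401424


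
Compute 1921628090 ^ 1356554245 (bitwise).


0b1110010100010011011011110111010 ^ 0b1010000110110110110000000000101 = 0b100010010100101101011110111111 = 575854527

575854527


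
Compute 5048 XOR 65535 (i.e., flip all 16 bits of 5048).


5048 ^ 65535 = 60487

60487


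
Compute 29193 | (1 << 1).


29193 | (1 << 1) = 29193 | 2 = 29195

29195


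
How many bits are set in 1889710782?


0b1110000101000101011001010111110 has 16 set bits

16


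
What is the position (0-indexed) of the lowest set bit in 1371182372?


0b1010001101110101001010100100100. Lowest set bit at position 2

2


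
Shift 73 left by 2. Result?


0b1001001 << 2 = 0b100100100 = 292

292


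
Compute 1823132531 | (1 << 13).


1823132531 | (1 << 13) = 1823132531 | 8192 = 1823140723

1823140723


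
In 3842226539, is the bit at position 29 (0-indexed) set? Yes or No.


0b11100101000000111011100101101011, bit 29 = 1. Yes

Yes


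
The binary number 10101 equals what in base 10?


10101 in decimal = 21

21


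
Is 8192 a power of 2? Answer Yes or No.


0b10000000000000. Only one bit set => Yes

Yes


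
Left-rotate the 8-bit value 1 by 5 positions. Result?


Rotate 0b1 left by 5 (8-bit) = 0b100000 = 32

32


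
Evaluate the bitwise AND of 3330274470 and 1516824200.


0b11000110011111111111010010100110 & 0b1011010011010001110011010001000 = 0b1000010011010001110010010000000 = 1114170496

1114170496


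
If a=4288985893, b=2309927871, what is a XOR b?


4288985893 ^ 2309927871 = 1980369050

1980369050


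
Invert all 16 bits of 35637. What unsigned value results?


35637 ^ 65535 = 29898

29898


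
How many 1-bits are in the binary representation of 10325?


0b10100001010101 has 6 set bits

6


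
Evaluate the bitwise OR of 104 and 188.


0b1101000 | 0b10111100 = 0b11111100 = 252

252


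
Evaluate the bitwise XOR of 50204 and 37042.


0b1100010000011100 ^ 0b1001000010110010 = 0b101010010101110 = 21678

21678


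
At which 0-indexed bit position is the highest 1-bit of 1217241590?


0b1001000100011011010000111110110. Highest set bit at position 30

30


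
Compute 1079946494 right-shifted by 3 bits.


0b1000000010111101010110011111110 >> 3 = 0b1000000010111101010110011111 = 134993311

134993311


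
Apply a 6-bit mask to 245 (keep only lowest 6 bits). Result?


245 & 63 = 53

53
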